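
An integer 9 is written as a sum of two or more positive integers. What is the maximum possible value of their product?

Let f[k] be the best product for length k (with at least one cut). For each first piece i, the rest contributes max(k−i, f[k−i]).
f[2] = 1·max(1,0) = 1·1 = 1
f[3] = 1·max(2,1) = 1·2 = 2
f[4] = 2·max(2,1) = 2·2 = 4
f[5] = 2·max(3,2) = 2·3 = 6
f[6] = 3·max(3,2) = 3·3 = 9
f[7] = 2·max(5,6) = 2·6 = 12
f[8] = 2·max(6,9) = 2·9 = 18
f[9] = 3·max(6,9) = 3·9 = 27
One optimal split: 3 + 3 + 3; product 3·3·3 = 27.

27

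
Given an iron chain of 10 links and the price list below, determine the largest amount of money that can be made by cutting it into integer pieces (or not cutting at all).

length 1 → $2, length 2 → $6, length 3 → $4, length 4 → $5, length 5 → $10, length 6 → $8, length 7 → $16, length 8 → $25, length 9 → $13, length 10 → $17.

31

Consider every possible first cut. v[k] is the best of p[i]+v[k−i] over all sellable i≤k.
v[1] = 2
v[2] = 6
v[3] = 8  (first piece 1, then v[2]=6)
v[4] = 12  (first piece 2, then v[2]=6)
v[5] = 14  (first piece 1, then v[4]=12)
v[6] = 18  (first piece 2, then v[4]=12)
v[7] = 20  (first piece 1, then v[6]=18)
v[8] = 25
v[9] = 27  (first piece 1, then v[8]=25)
v[10] = 31  (first piece 2, then v[8]=25)
One optimal cutting: 8 + 2 → $25 + $6 = $31.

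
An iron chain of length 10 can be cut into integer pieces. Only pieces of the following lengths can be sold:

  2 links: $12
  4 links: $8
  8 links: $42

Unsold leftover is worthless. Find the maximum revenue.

60

Consider every possible first cut. f[k] is the best of p[i]+f[k−i] over all sellable i≤k.
f[1] = 0
f[2] = 12
f[3] = 12
f[4] = 24  (first piece 2, then f[2]=12)
f[5] = 24
f[6] = 36  (first piece 2, then f[4]=24)
f[7] = 36
f[8] = 48  (first piece 2, then f[6]=36)
f[9] = 48
f[10] = 60  (first piece 2, then f[8]=48)
One optimal cutting: 2 + 2 + 2 + 2 + 2 → $60.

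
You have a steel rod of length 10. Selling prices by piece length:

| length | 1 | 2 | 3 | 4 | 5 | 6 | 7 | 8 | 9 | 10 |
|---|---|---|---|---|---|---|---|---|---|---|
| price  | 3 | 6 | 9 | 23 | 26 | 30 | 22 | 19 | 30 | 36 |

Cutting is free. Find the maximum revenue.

53

Build v[k] bottom-up: v[k] = max over allowed piece i of (p[i] + v[k−i]).
v[1] = 3
v[2] = 6  (first piece 1, then v[1]=3)
v[3] = 9  (first piece 1, then v[2]=6)
v[4] = 23
v[5] = 26  (first piece 1, then v[4]=23)
v[6] = 30
v[7] = 33  (first piece 1, then v[6]=30)
v[8] = 46  (first piece 4, then v[4]=23)
v[9] = 49  (first piece 1, then v[8]=46)
v[10] = 53  (first piece 4, then v[6]=30)
One optimal cutting: 6 + 4 → $30 + $23 = $53.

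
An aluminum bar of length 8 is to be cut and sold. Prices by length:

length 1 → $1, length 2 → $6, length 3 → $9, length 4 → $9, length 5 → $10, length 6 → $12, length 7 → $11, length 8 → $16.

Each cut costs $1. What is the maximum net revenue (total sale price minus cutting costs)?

22

Build v[k] bottom-up: v[k] = max over allowed piece i of (p[i] + v[k−i]) − 1 per cut.
v[1] = 1
v[2] = 6
v[3] = 9
v[4] = 11  (first piece 2, then v[2]=6)
v[5] = 14  (first piece 2, then v[3]=9)
v[6] = 17  (first piece 3, then v[3]=9)
v[7] = 19  (first piece 2, then v[5]=14)
v[8] = 22  (first piece 2, then v[6]=17)
One optimal plan: pieces 3 + 3 + 2 (2 cuts) → $24 − $2 = $22.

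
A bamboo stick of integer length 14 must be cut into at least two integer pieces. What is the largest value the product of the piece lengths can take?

Let prod[k] be the best product for length k (with at least one cut). For each first piece i, the rest contributes max(k−i, prod[k−i]).
prod[2] = 1×max(1,0) = 1×1 = 1
prod[3] = 1×max(2,1) = 1×2 = 2
prod[4] = 2×max(2,1) = 2×2 = 4
prod[5] = 2×max(3,2) = 2×3 = 6
prod[6] = 3×max(3,2) = 3×3 = 9
prod[7] = 2×max(5,6) = 2×6 = 12
prod[8] = 2×max(6,9) = 2×9 = 18
prod[9] = 3×max(6,9) = 3×9 = 27
prod[10] = 2×max(8,18) = 2×18 = 36
prod[11] = 2×max(9,27) = 2×27 = 54
prod[12] = 3×max(9,27) = 3×27 = 81
prod[13] = 2×max(11,54) = 2×54 = 108
prod[14] = 2×max(12,81) = 2×81 = 162
One optimal split: 3 + 3 + 3 + 3 + 2; product 3×3×3×3×2 = 162.

162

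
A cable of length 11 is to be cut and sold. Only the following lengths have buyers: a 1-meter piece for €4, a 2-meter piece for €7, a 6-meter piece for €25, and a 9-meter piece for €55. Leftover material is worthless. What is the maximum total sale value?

Build best[k] bottom-up: best[k] = max over allowed piece i of (p[i] + best[k−i]).
best[1] = 4
best[2] = max(4+4, 7+0) = 8
best[3] = max(4+8, 7+4) = 12
best[4] = max(4+12, 7+8) = 16
best[5] = max(4+16, 7+12) = 20
best[6] = max(4+20, 7+16, 25+0) = 25
best[7] = max(4+25, 7+20, 25+4) = 29
best[8] = max(4+29, 7+25, 25+8) = 33
best[9] = max(4+33, 7+29, 25+12, 55+0) = 55
best[10] = max(4+55, 7+33, 25+16, 55+4) = 59
best[11] = max(4+59, 7+55, 25+20, 55+8) = 63
One optimal cutting: 9 + 1 + 1 → €63.

63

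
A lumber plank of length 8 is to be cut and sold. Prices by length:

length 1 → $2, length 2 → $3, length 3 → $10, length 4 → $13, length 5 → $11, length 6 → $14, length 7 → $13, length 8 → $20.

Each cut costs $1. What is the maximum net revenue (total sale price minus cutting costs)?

Let v[k] be the best obtainable value from length k. For each k, try every first piece i and keep the best of price[i] + v[k−i] minus the 1 cut fee when i<k.
v[1] = 2
v[2] = max(2+2-1, 3+0) = 3
v[3] = max(2+3-1, 3+2-1, 10+0) = 10
v[4] = max(2+10-1, 3+3-1, 10+2-1, 13+0) = 13
v[5] = max(2+13-1, 3+10-1, 10+3-1, 13+2-1, 11+0) = 14
v[6] = max(2+14-1, 3+13-1, 10+10-1, 13+3-1, 11+2-1, 14+0) = 19
v[7] = max(2+19-1, 3+14-1, 10+13-1, …, 14+2-1, 13+0) = 22
v[8] = max(2+22-1, 3+19-1, 10+14-1, …, 13+2-1, 20+0) = 25
One optimal plan: pieces 4 + 4 (1 cut) → $26 − $1 = $25.

25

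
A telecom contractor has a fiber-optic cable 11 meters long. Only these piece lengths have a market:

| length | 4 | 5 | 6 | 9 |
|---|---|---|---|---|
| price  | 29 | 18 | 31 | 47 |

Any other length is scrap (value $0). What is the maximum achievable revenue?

Consider every possible first cut. best[k] is the best of p[i]+best[k−i] over all sellable i≤k.
best[1] = 0
best[2] = 0
best[3] = 0
best[4] = 29
best[5] = max(29+0, 18+0) = 29
best[6] = max(29+0, 18+0, 31+0) = 31
best[7] = max(29+0, 18+0, 31+0) = 31
best[8] = max(29+29, 18+0, 31+0) = 58
best[9] = max(29+29, 18+29, 31+0, 47+0) = 58
best[10] = max(29+31, 18+29, 31+29, 47+0) = 60
best[11] = max(29+31, 18+31, 31+29, 47+0) = 60
One optimal cutting: pieces 6 + 4 with 1 meter of scrap → $60.

60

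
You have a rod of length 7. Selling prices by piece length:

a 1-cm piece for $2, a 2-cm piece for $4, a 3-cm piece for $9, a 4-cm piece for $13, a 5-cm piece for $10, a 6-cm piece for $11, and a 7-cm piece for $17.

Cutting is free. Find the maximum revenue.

Build r[k] bottom-up: r[k] = max over allowed piece i of (p[i] + r[k−i]).
r[1] = 2
r[2] = 4  (first piece 1, then r[1]=2)
r[3] = 9
r[4] = 13
r[5] = 15  (first piece 1, then r[4]=13)
r[6] = 18  (first piece 3, then r[3]=9)
r[7] = 22  (first piece 3, then r[4]=13)
One optimal cutting: 4 + 3 → $13 + $9 = $22.

22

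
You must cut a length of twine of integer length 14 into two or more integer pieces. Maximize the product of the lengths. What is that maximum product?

Define g[k] = max over 1≤i<k of i · max(k−i, g[k−i]); the inner max lets the remainder stay uncut if that's better.
g[2] = 1*max(1,0) = 1*1 = 1
g[3] = max(1*2, 2*1) = 2
g[4] = max(1*3, 2*2, 3*1) = 4
g[5] = max(1*4, 2*3, 3*2, 4*1) = 6
g[6] = max(1*6, 2*4, 3*3, 4*2, 5*1) = 9
g[7] = max(1*9, 2*6, 3*4, 4*3, 5*2, 6*1) = 12
g[8] = max(1*12, 2*9, 3*6, …, 6*2, 7*1) = 18
g[9] = max(1*18, 2*12, 3*9, …, 7*2, 8*1) = 27
g[10] = max(1*27, 2*18, 3*12, …, 8*2, 9*1) = 36
g[11] = max(1*36, 2*27, 3*18, …, 9*2, 10*1) = 54
g[12] = max(1*54, 2*36, 3*27, …, 10*2, 11*1) = 81
g[13] = max(1*81, 2*54, 3*36, …, 11*2, 12*1) = 108
g[14] = max(1*108, 2*81, 3*54, …, 12*2, 13*1) = 162
One optimal split: 3 + 3 + 3 + 3 + 2; product 3*3*3*3*2 = 162.

162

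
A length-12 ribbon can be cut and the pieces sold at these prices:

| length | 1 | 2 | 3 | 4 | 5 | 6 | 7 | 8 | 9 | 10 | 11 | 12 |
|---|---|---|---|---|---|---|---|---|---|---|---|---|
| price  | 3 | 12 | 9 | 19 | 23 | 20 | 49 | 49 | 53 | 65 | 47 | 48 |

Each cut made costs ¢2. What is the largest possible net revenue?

75

Build net[k] bottom-up: net[k] = max over allowed piece i of (p[i] + net[k−i]) − 2 per cut.
net[1] = 3
net[2] = max(3+3-2, 12+0) = 12
net[3] = max(3+12-2, 12+3-2, 9+0) = 13
net[4] = max(3+13-2, 12+12-2, 9+3-2, 19+0) = 22
net[5] = max(3+22-2, 12+13-2, 9+12-2, 19+3-2, 23+0) = 23
net[6] = max(3+23-2, 12+22-2, 9+13-2, 19+12-2, 23+3-2, 20+0) = 32
net[7] = max(3+32-2, 12+23-2, 9+22-2, …, 20+3-2, 49+0) = 49
net[8] = max(3+49-2, 12+32-2, 9+23-2, …, 49+3-2, 49+0) = 50
net[9] = max(3+50-2, 12+49-2, 9+32-2, …, 49+3-2, 53+0) = 59
net[10] = max(3+59-2, 12+50-2, 9+49-2, …, 53+3-2, 65+0) = 65
net[11] = max(3+65-2, 12+59-2, 9+50-2, …, 65+3-2, 47+0) = 69
net[12] = max(3+69-2, 12+65-2, 9+59-2, …, 47+3-2, 48+0) = 75
One optimal plan: pieces 10 + 2 (1 cut) → ¢77 − ¢2 = ¢75.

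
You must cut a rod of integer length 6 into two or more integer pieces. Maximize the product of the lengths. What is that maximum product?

9

Fill f[k] for k=2..6: at each k try every first piece i and multiply by the better of (k−i) uncut or f[k−i].
f[2] = 1*max(1,0) = 1*1 = 1
f[3] = max(1*2, 2*1) = 2
f[4] = max(1*3, 2*2, 3*1) = 4
f[5] = max(1*4, 2*3, 3*2, 4*1) = 6
f[6] = max(1*6, 2*4, 3*3, 4*2, 5*1) = 9
One optimal split: 3 + 3; product 3*3 = 9.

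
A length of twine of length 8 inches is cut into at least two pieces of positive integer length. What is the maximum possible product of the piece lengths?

Fill P[k] for k=2..8: at each k try every first piece i and multiply by the better of (k−i) uncut or P[k−i].
P[2] = 1×max(1,0) = 1×1 = 1
P[3] = 1×max(2,1) = 1×2 = 2
P[4] = 2×max(2,1) = 2×2 = 4
P[5] = 2×max(3,2) = 2×3 = 6
P[6] = 3×max(3,2) = 3×3 = 9
P[7] = 2×max(5,6) = 2×6 = 12
P[8] = 2×max(6,9) = 2×9 = 18
One optimal split: 3 + 3 + 2; product 3×3×2 = 18.

18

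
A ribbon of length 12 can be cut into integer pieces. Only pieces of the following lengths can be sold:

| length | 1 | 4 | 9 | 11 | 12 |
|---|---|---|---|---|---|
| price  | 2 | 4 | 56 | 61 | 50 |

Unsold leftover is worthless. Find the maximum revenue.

Build r[k] bottom-up: r[k] = max over allowed piece i of (p[i] + r[k−i]).
r[1] = 2
r[2] = 4  (first piece 1, then r[1]=2)
r[3] = 6  (first piece 1, then r[2]=4)
r[4] = 8  (first piece 1, then r[3]=6)
r[5] = 10  (first piece 1, then r[4]=8)
r[6] = 12  (first piece 1, then r[5]=10)
r[7] = 14  (first piece 1, then r[6]=12)
r[8] = 16  (first piece 1, then r[7]=14)
r[9] = 56
r[10] = 58  (first piece 1, then r[9]=56)
r[11] = 61
r[12] = 63  (first piece 1, then r[11]=61)
One optimal cutting: 11 + 1 → ¢63.

63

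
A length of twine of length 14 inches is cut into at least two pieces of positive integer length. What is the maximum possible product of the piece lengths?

Fill prod[k] for k=2..14: at each k try every first piece i and multiply by the better of (k−i) uncut or prod[k−i].
Small cases: prod[2]=1, prod[3]=2, prod[4]=4, prod[5]=6, prod[6]=9, prod[7]=12, prod[8]=18, prod[9]=27.
prod[10] = 2×max(8,18) = 2×18 = 36
prod[11] = 2×max(9,27) = 2×27 = 54
prod[12] = 3×max(9,27) = 3×27 = 81
prod[13] = 2×max(11,54) = 2×54 = 108
prod[14] = 2×max(12,81) = 2×81 = 162
One optimal split: 3 + 3 + 3 + 3 + 2; product 3×3×3×3×2 = 162.

162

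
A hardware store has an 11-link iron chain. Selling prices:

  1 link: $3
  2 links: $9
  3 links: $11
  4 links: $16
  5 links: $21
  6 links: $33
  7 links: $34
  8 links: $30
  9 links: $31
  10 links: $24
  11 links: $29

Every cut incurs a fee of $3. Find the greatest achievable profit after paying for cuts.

51

Consider every possible first cut. r[k] is the best of p[i]+r[k−i] over all sellable i≤k, charging 3 whenever i<k.
r[1] = 3
r[2] = max(3+3-3, 9+0) = 9
r[3] = max(3+9-3, 9+3-3, 11+0) = 11
r[4] = max(3+11-3, 9+9-3, 11+3-3, 16+0) = 16
r[5] = max(3+16-3, 9+11-3, 11+9-3, 16+3-3, 21+0) = 21
r[6] = max(3+21-3, 9+16-3, 11+11-3, 16+9-3, 21+3-3, 33+0) = 33
r[7] = max(3+33-3, 9+21-3, 11+16-3, …, 33+3-3, 34+0) = 34
r[8] = max(3+34-3, 9+33-3, 11+21-3, …, 34+3-3, 30+0) = 39
r[9] = max(3+39-3, 9+34-3, 11+33-3, …, 30+3-3, 31+0) = 41
r[10] = max(3+41-3, 9+39-3, 11+34-3, …, 31+3-3, 24+0) = 46
r[11] = max(3+46-3, 9+41-3, 11+39-3, …, 24+3-3, 29+0) = 51
One optimal plan: pieces 6 + 5 (1 cut) → $54 − $3 = $51.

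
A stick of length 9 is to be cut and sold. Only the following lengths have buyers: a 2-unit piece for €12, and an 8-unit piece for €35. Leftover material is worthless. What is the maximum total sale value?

Consider every possible first cut. best[k] is the best of p[i]+best[k−i] over all sellable i≤k.
best[1] = 0
best[2] = 12
best[3] = 12
best[4] = 24  (first piece 2, then best[2]=12)
best[5] = 24
best[6] = 36  (first piece 2, then best[4]=24)
best[7] = 36
best[8] = max(12+36, 35+0) = 48
best[9] = max(12+36, 35+0) = 48
One optimal cutting: pieces 2 + 2 + 2 + 2 with 1 unit of scrap → €48.

48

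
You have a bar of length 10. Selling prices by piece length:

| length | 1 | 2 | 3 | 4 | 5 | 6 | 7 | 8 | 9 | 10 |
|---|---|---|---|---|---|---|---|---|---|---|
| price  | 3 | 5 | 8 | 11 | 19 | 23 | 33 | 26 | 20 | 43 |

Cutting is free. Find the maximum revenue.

Consider every possible first cut. r[k] is the best of p[i]+r[k−i] over all sellable i≤k.
r[1] = 3
r[2] = 6  (first piece 1, then r[1]=3)
r[3] = 9  (first piece 1, then r[2]=6)
r[4] = 12  (first piece 1, then r[3]=9)
r[5] = 19
r[6] = 23
r[7] = 33
r[8] = 36  (first piece 1, then r[7]=33)
r[9] = 39  (first piece 1, then r[8]=36)
r[10] = 43
Best is to sell the whole 10-meter piece uncut for $43.

43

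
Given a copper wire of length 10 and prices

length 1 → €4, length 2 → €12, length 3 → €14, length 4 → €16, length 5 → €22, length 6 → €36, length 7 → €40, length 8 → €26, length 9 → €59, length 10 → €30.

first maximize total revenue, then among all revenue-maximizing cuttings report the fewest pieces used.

2

Build r[k] bottom-up: r[k] = max over allowed piece i of (p[i] + r[k−i]).
r[1] = 4
r[2] = max(4+4, 12+0) = 12
r[3] = max(4+12, 12+4, 14+0) = 16
r[4] = max(4+16, 12+12, 14+4, 16+0) = 24
r[5] = max(4+24, 12+16, 14+12, 16+4, 22+0) = 28
r[6] = max(4+28, 12+24, 14+16, 16+12, 22+4, 36+0) = 36
r[7] = max(4+36, 12+28, 14+24, …, 36+4, 40+0) = 40
r[8] = max(4+40, 12+36, 14+28, …, 40+4, 26+0) = 48
r[9] = max(4+48, 12+40, 14+36, …, 26+4, 59+0) = 59
r[10] = max(4+59, 12+48, 14+40, …, 59+4, 30+0) = 63
Maximum revenue is €63.
Now minimize piece count subject to staying optimal: for each k, pieces[k] = 1 + min over i with p[i]+r[k−i]=r[k] of pieces[k−i].
pieces[7] = 1
pieces[8] = 2
pieces[9] = 1
pieces[10] = 2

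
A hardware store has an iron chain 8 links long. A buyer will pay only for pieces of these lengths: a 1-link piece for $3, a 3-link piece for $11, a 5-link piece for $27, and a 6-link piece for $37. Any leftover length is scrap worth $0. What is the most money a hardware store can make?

43

Consider every possible first cut. f[k] is the best of p[i]+f[k−i] over all sellable i≤k.
f[1] = 3
f[2] = 6  (first piece 1, then f[1]=3)
f[3] = max(3+6, 11+0) = 11
f[4] = max(3+11, 11+3) = 14
f[5] = max(3+14, 11+6, 27+0) = 27
f[6] = max(3+27, 11+11, 27+3, 37+0) = 37
f[7] = max(3+37, 11+14, 27+6, 37+3) = 40
f[8] = max(3+40, 11+27, 27+11, 37+6) = 43
One optimal cutting: 6 + 1 + 1 → $43.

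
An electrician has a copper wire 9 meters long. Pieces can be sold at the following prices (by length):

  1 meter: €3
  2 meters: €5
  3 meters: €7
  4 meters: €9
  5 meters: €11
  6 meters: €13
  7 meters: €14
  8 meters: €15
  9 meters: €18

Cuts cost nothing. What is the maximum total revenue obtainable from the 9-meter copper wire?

Build best[k] bottom-up: best[k] = max over allowed piece i of (p[i] + best[k−i]).
best[1] = 3
best[2] = 6  (first piece 1, then best[1]=3)
best[3] = 9  (first piece 1, then best[2]=6)
best[4] = 12  (first piece 1, then best[3]=9)
best[5] = 15  (first piece 1, then best[4]=12)
best[6] = 18  (first piece 1, then best[5]=15)
best[7] = 21  (first piece 1, then best[6]=18)
best[8] = 24  (first piece 1, then best[7]=21)
best[9] = 27  (first piece 1, then best[8]=24)
One optimal cutting: 1 + 1 + 1 + 1 + 1 + 1 + 1 + 1 + 1 → €3 + €3 + €3 + €3 + €3 + €3 + €3 + €3 + €3 = €27.

27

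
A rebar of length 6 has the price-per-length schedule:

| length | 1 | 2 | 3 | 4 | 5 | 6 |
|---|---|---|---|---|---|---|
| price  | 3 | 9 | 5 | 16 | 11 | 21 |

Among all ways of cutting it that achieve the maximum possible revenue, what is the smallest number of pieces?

3

Consider every possible first cut. r[k] is the best of p[i]+r[k−i] over all sellable i≤k.
r[1] = 3
r[2] = 9
r[3] = 12  (first piece 1, then r[2]=9)
r[4] = 18  (first piece 2, then r[2]=9)
r[5] = 21  (first piece 1, then r[4]=18)
r[6] = 27  (first piece 2, then r[4]=18)
Maximum revenue is ₹27.
Now minimize piece count subject to staying optimal: for each k, pieces[k] = 1 + min over i with p[i]+r[k−i]=r[k] of pieces[k−i].
pieces[3] = 2
pieces[4] = 2
pieces[5] = 3
pieces[6] = 3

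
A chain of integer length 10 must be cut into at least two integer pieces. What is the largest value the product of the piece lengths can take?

36

Define f[k] = max over 1≤i<k of i · max(k−i, f[k−i]); the inner max lets the remainder stay uncut if that's better.
Small cases: f[2]=1.
f[3] = 1×max(2,1) = 1×2 = 2
f[4] = 2×max(2,1) = 2×2 = 4
f[5] = 2×max(3,2) = 2×3 = 6
f[6] = 3×max(3,2) = 3×3 = 9
f[7] = 2×max(5,6) = 2×6 = 12
f[8] = 2×max(6,9) = 2×9 = 18
f[9] = 3×max(6,9) = 3×9 = 27
f[10] = 2×max(8,18) = 2×18 = 36
One optimal split: 3 + 3 + 2 + 2; product 3×3×2×2 = 36.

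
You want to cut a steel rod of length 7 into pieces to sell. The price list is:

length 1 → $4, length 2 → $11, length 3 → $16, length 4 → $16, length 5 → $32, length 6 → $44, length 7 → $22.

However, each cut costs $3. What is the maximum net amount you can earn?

45

Consider every possible first cut. r[k] is the best of p[i]+r[k−i] over all sellable i≤k, charging 3 whenever i<k.
r[1] = 4
r[2] = max(4+4-3, 11+0) = 11
r[3] = max(4+11-3, 11+4-3, 16+0) = 16
r[4] = max(4+16-3, 11+11-3, 16+4-3, 16+0) = 19
r[5] = max(4+19-3, 11+16-3, 16+11-3, 16+4-3, 32+0) = 32
r[6] = max(4+32-3, 11+19-3, 16+16-3, 16+11-3, 32+4-3, 44+0) = 44
r[7] = max(4+44-3, 11+32-3, 16+19-3, …, 44+4-3, 22+0) = 45
One optimal plan: pieces 6 + 1 (1 cut) → $48 − $3 = $45.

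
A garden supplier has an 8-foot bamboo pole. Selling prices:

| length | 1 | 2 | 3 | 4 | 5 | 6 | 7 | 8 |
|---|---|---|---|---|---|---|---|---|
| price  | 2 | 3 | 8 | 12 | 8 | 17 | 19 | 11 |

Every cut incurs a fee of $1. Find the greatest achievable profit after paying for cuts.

23

Build r[k] bottom-up: r[k] = max over allowed piece i of (p[i] + r[k−i]) − 1 per cut.
r[1] = 2
r[2] = max(2+2-1, 3+0) = 3
r[3] = max(2+3-1, 3+2-1, 8+0) = 8
r[4] = max(2+8-1, 3+3-1, 8+2-1, 12+0) = 12
r[5] = max(2+12-1, 3+8-1, 8+3-1, 12+2-1, 8+0) = 13
r[6] = max(2+13-1, 3+12-1, 8+8-1, 12+3-1, 8+2-1, 17+0) = 17
r[7] = max(2+17-1, 3+13-1, 8+12-1, …, 17+2-1, 19+0) = 19
r[8] = max(2+19-1, 3+17-1, 8+13-1, …, 19+2-1, 11+0) = 23
One optimal plan: pieces 4 + 4 (1 cut) → $24 − $1 = $23.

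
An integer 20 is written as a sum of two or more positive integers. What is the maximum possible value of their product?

Define f[k] = max over 1≤i<k of i · max(k−i, f[k−i]); the inner max lets the remainder stay uncut if that's better.
f[2] = 1*max(1,0) = 1*1 = 1
f[3] = max(1*2, 2*1) = 2
f[4] = max(1*3, 2*2, 3*1) = 4
f[5] = max(1*4, 2*3, 3*2, 4*1) = 6
f[6] = max(1*6, 2*4, 3*3, 4*2, 5*1) = 9
f[7] = max(1*9, 2*6, 3*4, 4*3, 5*2, 6*1) = 12
f[8] = max(1*12, 2*9, 3*6, …, 6*2, 7*1) = 18
f[9] = max(1*18, 2*12, 3*9, …, 7*2, 8*1) = 27
f[10] = max(1*27, 2*18, 3*12, …, 8*2, 9*1) = 36
f[11] = max(1*36, 2*27, 3*18, …, 9*2, 10*1) = 54
f[12] = max(1*54, 2*36, 3*27, …, 10*2, 11*1) = 81
f[13] = max(1*81, 2*54, 3*36, …, 11*2, 12*1) = 108
f[14] = max(1*108, 2*81, 3*54, …, 12*2, 13*1) = 162
f[15] = max(1*162, 2*108, 3*81, …, 13*2, 14*1) = 243
f[16] = max(1*243, 2*162, 3*108, …, 14*2, 15*1) = 324
f[17] = max(1*324, 2*243, 3*162, …, 15*2, 16*1) = 486
f[18] = max(1*486, 2*324, 3*243, …, 16*2, 17*1) = 729
f[19] = max(1*729, 2*486, 3*324, …, 17*2, 18*1) = 972
f[20] = max(1*972, 2*729, 3*486, …, 18*2, 19*1) = 1458
One optimal split: 3 + 3 + 3 + 3 + 3 + 3 + 2; product 3*3*3*3*3*3*2 = 1458.

1458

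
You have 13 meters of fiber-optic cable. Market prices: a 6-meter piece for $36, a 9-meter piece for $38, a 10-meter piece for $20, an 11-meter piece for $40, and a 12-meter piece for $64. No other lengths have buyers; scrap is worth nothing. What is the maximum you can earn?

Let f[k] be the best obtainable value from length k. For each k, try every first piece i and keep the best of price[i] + f[k−i].
f[1] = 0
f[2] = 0
f[3] = 0
f[4] = 0
f[5] = 0
f[6] = 36
f[7] = 36
f[8] = 36
f[9] = 38
f[10] = 38
f[11] = 40
f[12] = 72  (first piece 6, then f[6]=36)
f[13] = 72
One optimal cutting: pieces 6 + 6 with 1 meter of scrap → $72.

72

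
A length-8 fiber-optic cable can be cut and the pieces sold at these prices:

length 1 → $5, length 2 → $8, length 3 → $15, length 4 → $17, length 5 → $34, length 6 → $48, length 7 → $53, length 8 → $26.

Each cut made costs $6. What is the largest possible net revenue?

52

Consider every possible first cut. net[k] is the best of p[i]+net[k−i] over all sellable i≤k, charging 6 whenever i<k.
net[1] = 5
net[2] = 8
net[3] = 15
net[4] = 17
net[5] = 34
net[6] = 48
net[7] = 53
net[8] = 52  (first piece 1, then net[7]=53)
One optimal plan: pieces 7 + 1 (1 cut) → $58 − $6 = $52.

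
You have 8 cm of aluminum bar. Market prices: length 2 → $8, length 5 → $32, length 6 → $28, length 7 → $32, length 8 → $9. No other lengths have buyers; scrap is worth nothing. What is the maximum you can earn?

Let r[k] be the best obtainable value from length k. For each k, try every first piece i and keep the best of price[i] + r[k−i].
r[1] = 0
r[2] = 8
r[3] = 8
r[4] = 16  (first piece 2, then r[2]=8)
r[5] = max(8+8, 32+0) = 32
r[6] = max(8+16, 32+0, 28+0) = 32
r[7] = max(8+32, 32+8, 28+0, 32+0) = 40
r[8] = max(8+32, 32+8, 28+8, 32+0, 9+0) = 40
One optimal cutting: pieces 5 + 2 with 1 cm of scrap → $40.

40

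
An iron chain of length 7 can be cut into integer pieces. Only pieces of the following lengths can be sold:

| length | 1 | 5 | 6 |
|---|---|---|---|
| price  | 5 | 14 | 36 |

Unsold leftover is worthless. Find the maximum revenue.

41

Let f[k] be the best obtainable value from length k. For each k, try every first piece i and keep the best of price[i] + f[k−i].
f[1] = 5
f[2] = 10  (first piece 1, then f[1]=5)
f[3] = 15  (first piece 1, then f[2]=10)
f[4] = 20  (first piece 1, then f[3]=15)
f[5] = 25  (first piece 1, then f[4]=20)
f[6] = 36
f[7] = 41  (first piece 1, then f[6]=36)
One optimal cutting: 6 + 1 → $41.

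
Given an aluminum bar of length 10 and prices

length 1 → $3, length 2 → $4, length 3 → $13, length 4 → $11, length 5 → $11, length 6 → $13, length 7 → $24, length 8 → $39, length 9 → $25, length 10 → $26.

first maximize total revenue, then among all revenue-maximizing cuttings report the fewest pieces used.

3

Build r[k] bottom-up: r[k] = max over allowed piece i of (p[i] + r[k−i]).
r[1] = 3
r[2] = 6  (first piece 1, then r[1]=3)
r[3] = 13
r[4] = 16  (first piece 1, then r[3]=13)
r[5] = 19  (first piece 1, then r[4]=16)
r[6] = 26  (first piece 3, then r[3]=13)
r[7] = 29  (first piece 1, then r[6]=26)
r[8] = 39
r[9] = 42  (first piece 1, then r[8]=39)
r[10] = 45  (first piece 1, then r[9]=42)
Maximum revenue is $45.
Now minimize piece count subject to staying optimal: for each k, pieces[k] = 1 + min over i with p[i]+r[k−i]=r[k] of pieces[k−i].
pieces[7] = 3
pieces[8] = 1
pieces[9] = 2
pieces[10] = 3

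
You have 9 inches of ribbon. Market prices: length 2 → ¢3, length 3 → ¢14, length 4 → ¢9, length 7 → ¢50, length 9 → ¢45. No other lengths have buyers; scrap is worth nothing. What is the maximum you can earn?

Consider every possible first cut. best[k] is the best of p[i]+best[k−i] over all sellable i≤k.
best[1] = 0
best[2] = 3
best[3] = max(3+0, 14+0) = 14
best[4] = max(3+3, 14+0, 9+0) = 14
best[5] = max(3+14, 14+3, 9+0) = 17
best[6] = max(3+14, 14+14, 9+3) = 28
best[7] = max(3+17, 14+14, 9+14, 50+0) = 50
best[8] = max(3+28, 14+17, 9+14, 50+0) = 50
best[9] = max(3+50, 14+28, 9+17, 50+3, 45+0) = 53
One optimal cutting: 7 + 2 → ¢53.

53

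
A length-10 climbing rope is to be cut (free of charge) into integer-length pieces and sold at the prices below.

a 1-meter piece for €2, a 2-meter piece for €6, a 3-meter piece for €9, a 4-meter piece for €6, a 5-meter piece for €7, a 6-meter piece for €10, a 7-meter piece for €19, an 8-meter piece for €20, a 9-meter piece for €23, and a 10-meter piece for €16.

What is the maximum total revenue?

30

Consider every possible first cut. r[k] is the best of p[i]+r[k−i] over all sellable i≤k.
r[1] = 2
r[2] = max(2+2, 6+0) = 6
r[3] = max(2+6, 6+2, 9+0) = 9
r[4] = max(2+9, 6+6, 9+2, 6+0) = 12
r[5] = max(2+12, 6+9, 9+6, 6+2, 7+0) = 15
r[6] = max(2+15, 6+12, 9+9, 6+6, 7+2, 10+0) = 18
r[7] = max(2+18, 6+15, 9+12, …, 10+2, 19+0) = 21
r[8] = max(2+21, 6+18, 9+15, …, 19+2, 20+0) = 24
r[9] = max(2+24, 6+21, 9+18, …, 20+2, 23+0) = 27
r[10] = max(2+27, 6+24, 9+21, …, 23+2, 16+0) = 30
One optimal cutting: 2 + 2 + 2 + 2 + 2 → €6 + €6 + €6 + €6 + €6 = €30.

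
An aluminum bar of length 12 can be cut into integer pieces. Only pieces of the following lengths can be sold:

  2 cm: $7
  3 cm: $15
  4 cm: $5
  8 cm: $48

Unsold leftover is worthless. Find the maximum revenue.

63

Consider every possible first cut. r[k] is the best of p[i]+r[k−i] over all sellable i≤k.
r[1] = 0
r[2] = 7
r[3] = max(7+0, 15+0) = 15
r[4] = max(7+7, 15+0, 5+0) = 15
r[5] = max(7+15, 15+7, 5+0) = 22
r[6] = max(7+15, 15+15, 5+7) = 30
r[7] = max(7+22, 15+15, 5+15) = 30
r[8] = max(7+30, 15+22, 5+15, 48+0) = 48
r[9] = max(7+30, 15+30, 5+22, 48+0) = 48
r[10] = max(7+48, 15+30, 5+30, 48+7) = 55
r[11] = max(7+48, 15+48, 5+30, 48+15) = 63
r[12] = max(7+55, 15+48, 5+48, 48+15) = 63
One optimal cutting: pieces 8 + 3 with 1 cm of scrap → $63.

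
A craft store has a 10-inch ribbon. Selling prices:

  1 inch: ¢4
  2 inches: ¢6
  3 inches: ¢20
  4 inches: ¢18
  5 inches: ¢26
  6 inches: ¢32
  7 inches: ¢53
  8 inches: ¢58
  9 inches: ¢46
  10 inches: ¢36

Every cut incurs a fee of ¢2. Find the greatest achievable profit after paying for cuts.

Let v[k] be the best obtainable value from length k. For each k, try every first piece i and keep the best of price[i] + v[k−i] minus the 2 cut fee when i<k.
v[1] = 4
v[2] = max(4+4-2, 6+0) = 6
v[3] = max(4+6-2, 6+4-2, 20+0) = 20
v[4] = max(4+20-2, 6+6-2, 20+4-2, 18+0) = 22
v[5] = max(4+22-2, 6+20-2, 20+6-2, 18+4-2, 26+0) = 26
v[6] = max(4+26-2, 6+22-2, 20+20-2, 18+6-2, 26+4-2, 32+0) = 38
v[7] = max(4+38-2, 6+26-2, 20+22-2, …, 32+4-2, 53+0) = 53
v[8] = max(4+53-2, 6+38-2, 20+26-2, …, 53+4-2, 58+0) = 58
v[9] = max(4+58-2, 6+53-2, 20+38-2, …, 58+4-2, 46+0) = 60
v[10] = max(4+60-2, 6+58-2, 20+53-2, …, 46+4-2, 36+0) = 71
One optimal plan: pieces 7 + 3 (1 cut) → ¢73 − ¢2 = ¢71.

71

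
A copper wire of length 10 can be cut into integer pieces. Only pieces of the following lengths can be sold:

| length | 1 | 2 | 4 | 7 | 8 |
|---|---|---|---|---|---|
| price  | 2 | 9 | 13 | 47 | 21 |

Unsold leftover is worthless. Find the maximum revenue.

58

Consider every possible first cut. r[k] is the best of p[i]+r[k−i] over all sellable i≤k.
r[1] = 2
r[2] = 9
r[3] = 11  (first piece 1, then r[2]=9)
r[4] = 18  (first piece 2, then r[2]=9)
r[5] = 20  (first piece 1, then r[4]=18)
r[6] = 27  (first piece 2, then r[4]=18)
r[7] = 47
r[8] = 49  (first piece 1, then r[7]=47)
r[9] = 56  (first piece 2, then r[7]=47)
r[10] = 58  (first piece 1, then r[9]=56)
One optimal cutting: 7 + 2 + 1 → €58.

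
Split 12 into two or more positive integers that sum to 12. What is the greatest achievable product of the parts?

81

Fill P[k] for k=2..12: at each k try every first piece i and multiply by the better of (k−i) uncut or P[k−i].
P[2] = 1×max(1,0) = 1×1 = 1
P[3] = 1×max(2,1) = 1×2 = 2
P[4] = 2×max(2,1) = 2×2 = 4
P[5] = 2×max(3,2) = 2×3 = 6
P[6] = 3×max(3,2) = 3×3 = 9
P[7] = 2×max(5,6) = 2×6 = 12
P[8] = 2×max(6,9) = 2×9 = 18
P[9] = 3×max(6,9) = 3×9 = 27
P[10] = 2×max(8,18) = 2×18 = 36
P[11] = 2×max(9,27) = 2×27 = 54
P[12] = 3×max(9,27) = 3×27 = 81
One optimal split: 3 + 3 + 3 + 3; product 3×3×3×3 = 81.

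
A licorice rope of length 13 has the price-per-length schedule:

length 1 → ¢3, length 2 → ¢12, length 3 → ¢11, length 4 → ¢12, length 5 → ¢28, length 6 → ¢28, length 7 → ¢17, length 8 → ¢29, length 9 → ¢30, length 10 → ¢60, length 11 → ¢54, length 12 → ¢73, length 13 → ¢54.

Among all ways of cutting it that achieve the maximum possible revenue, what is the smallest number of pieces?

2

Build r[k] bottom-up: r[k] = max over allowed piece i of (p[i] + r[k−i]).
r[1] = 3
r[2] = 12
r[3] = 15  (first piece 1, then r[2]=12)
r[4] = 24  (first piece 2, then r[2]=12)
r[5] = 28
r[6] = 36  (first piece 2, then r[4]=24)
r[7] = 40  (first piece 2, then r[5]=28)
r[8] = 48  (first piece 2, then r[6]=36)
r[9] = 52  (first piece 2, then r[7]=40)
r[10] = 60  (first piece 2, then r[8]=48)
r[11] = 64  (first piece 2, then r[9]=52)
r[12] = 73
r[13] = 76  (first piece 1, then r[12]=73)
Maximum revenue is ¢76.
Now minimize piece count subject to staying optimal: for each k, pieces[k] = 1 + min over i with p[i]+r[k−i]=r[k] of pieces[k−i].
pieces[10] = 1
pieces[11] = 4
pieces[12] = 1
pieces[13] = 2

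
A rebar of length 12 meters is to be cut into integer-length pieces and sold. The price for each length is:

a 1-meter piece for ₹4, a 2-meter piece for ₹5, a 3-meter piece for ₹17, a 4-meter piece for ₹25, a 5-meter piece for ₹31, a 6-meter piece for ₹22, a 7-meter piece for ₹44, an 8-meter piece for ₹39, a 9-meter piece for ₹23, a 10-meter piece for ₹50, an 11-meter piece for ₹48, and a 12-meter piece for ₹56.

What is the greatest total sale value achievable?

75

Build r[k] bottom-up: r[k] = max over allowed piece i of (p[i] + r[k−i]).
r[1] = 4
r[2] = max(4+4, 5+0) = 8
r[3] = max(4+8, 5+4, 17+0) = 17
r[4] = max(4+17, 5+8, 17+4, 25+0) = 25
r[5] = max(4+25, 5+17, 17+8, 25+4, 31+0) = 31
r[6] = max(4+31, 5+25, 17+17, 25+8, 31+4, 22+0) = 35
r[7] = max(4+35, 5+31, 17+25, …, 22+4, 44+0) = 44
r[8] = max(4+44, 5+35, 17+31, …, 44+4, 39+0) = 50
r[9] = max(4+50, 5+44, 17+35, …, 39+4, 23+0) = 56
r[10] = max(4+56, 5+50, 17+44, …, 23+4, 50+0) = 62
r[11] = max(4+62, 5+56, 17+50, …, 50+4, 48+0) = 69
r[12] = max(4+69, 5+62, 17+56, …, 48+4, 56+0) = 75
One optimal cutting: 4 + 4 + 4 → ₹25 + ₹25 + ₹25 = ₹75.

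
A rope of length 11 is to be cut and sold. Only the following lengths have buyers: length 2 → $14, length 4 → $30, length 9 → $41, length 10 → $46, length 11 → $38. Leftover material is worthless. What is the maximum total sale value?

Let r[k] be the best obtainable value from length k. For each k, try every first piece i and keep the best of price[i] + r[k−i].
r[1] = 0
r[2] = 14
r[3] = 14
r[4] = 30
r[5] = 30
r[6] = 44  (first piece 2, then r[4]=30)
r[7] = 44
r[8] = 60  (first piece 4, then r[4]=30)
r[9] = 60
r[10] = 74  (first piece 2, then r[8]=60)
r[11] = 74
One optimal cutting: pieces 4 + 4 + 2 with 1 meter of scrap → $74.

74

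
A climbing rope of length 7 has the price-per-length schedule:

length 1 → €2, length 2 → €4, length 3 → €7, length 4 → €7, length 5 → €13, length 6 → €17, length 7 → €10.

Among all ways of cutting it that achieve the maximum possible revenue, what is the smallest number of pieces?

2

Build r[k] bottom-up: r[k] = max over allowed piece i of (p[i] + r[k−i]).
r[1] = 2
r[2] = 4  (first piece 1, then r[1]=2)
r[3] = 7
r[4] = 9  (first piece 1, then r[3]=7)
r[5] = 13
r[6] = 17
r[7] = 19  (first piece 1, then r[6]=17)
Maximum revenue is €19.
Now minimize piece count subject to staying optimal: for each k, pieces[k] = 1 + min over i with p[i]+r[k−i]=r[k] of pieces[k−i].
pieces[4] = 2
pieces[5] = 1
pieces[6] = 1
pieces[7] = 2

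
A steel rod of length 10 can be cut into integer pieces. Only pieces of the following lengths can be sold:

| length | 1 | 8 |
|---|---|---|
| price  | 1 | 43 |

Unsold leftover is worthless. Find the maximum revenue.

45

Let best[k] be the best obtainable value from length k. For each k, try every first piece i and keep the best of price[i] + best[k−i].
best[1] = 1
best[2] = 2  (first piece 1, then best[1]=1)
best[3] = 3  (first piece 1, then best[2]=2)
best[4] = 4  (first piece 1, then best[3]=3)
best[5] = 5  (first piece 1, then best[4]=4)
best[6] = 6  (first piece 1, then best[5]=5)
best[7] = 7  (first piece 1, then best[6]=6)
best[8] = 43
best[9] = 44  (first piece 1, then best[8]=43)
best[10] = 45  (first piece 1, then best[9]=44)
One optimal cutting: 8 + 1 + 1 → $45.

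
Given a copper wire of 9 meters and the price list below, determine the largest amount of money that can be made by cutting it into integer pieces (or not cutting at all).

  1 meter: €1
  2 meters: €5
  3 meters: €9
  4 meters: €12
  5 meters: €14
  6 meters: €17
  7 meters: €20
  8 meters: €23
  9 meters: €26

27

Consider every possible first cut. best[k] is the best of p[i]+best[k−i] over all sellable i≤k.
best[1] = 1
best[2] = max(1+1, 5+0) = 5
best[3] = max(1+5, 5+1, 9+0) = 9
best[4] = max(1+9, 5+5, 9+1, 12+0) = 12
best[5] = max(1+12, 5+9, 9+5, 12+1, 14+0) = 14
best[6] = max(1+14, 5+12, 9+9, 12+5, 14+1, 17+0) = 18
best[7] = max(1+18, 5+14, 9+12, …, 17+1, 20+0) = 21
best[8] = max(1+21, 5+18, 9+14, …, 20+1, 23+0) = 24
best[9] = max(1+24, 5+21, 9+18, …, 23+1, 26+0) = 27
One optimal cutting: 3 + 3 + 3 → €9 + €9 + €9 = €27.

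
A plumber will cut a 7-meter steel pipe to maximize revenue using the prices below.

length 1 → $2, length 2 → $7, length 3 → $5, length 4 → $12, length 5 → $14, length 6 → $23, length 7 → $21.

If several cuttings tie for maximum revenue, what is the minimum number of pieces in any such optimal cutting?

Build r[k] bottom-up: r[k] = max over allowed piece i of (p[i] + r[k−i]).
r[1] = 2
r[2] = max(2+2, 7+0) = 7
r[3] = max(2+7, 7+2, 5+0) = 9
r[4] = max(2+9, 7+7, 5+2, 12+0) = 14
r[5] = max(2+14, 7+9, 5+7, 12+2, 14+0) = 16
r[6] = max(2+16, 7+14, 5+9, 12+7, 14+2, 23+0) = 23
r[7] = max(2+23, 7+16, 5+14, …, 23+2, 21+0) = 25
Maximum revenue is $25.
Now minimize piece count subject to staying optimal: for each k, pieces[k] = 1 + min over i with p[i]+r[k−i]=r[k] of pieces[k−i].
pieces[4] = 2
pieces[5] = 3
pieces[6] = 1
pieces[7] = 2

2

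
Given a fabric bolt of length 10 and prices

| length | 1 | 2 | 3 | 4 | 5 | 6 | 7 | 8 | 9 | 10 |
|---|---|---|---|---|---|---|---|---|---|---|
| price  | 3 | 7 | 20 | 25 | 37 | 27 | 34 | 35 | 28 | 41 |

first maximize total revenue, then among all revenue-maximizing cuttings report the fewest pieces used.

Build r[k] bottom-up: r[k] = max over allowed piece i of (p[i] + r[k−i]).
r[1] = 3
r[2] = max(3+3, 7+0) = 7
r[3] = max(3+7, 7+3, 20+0) = 20
r[4] = max(3+20, 7+7, 20+3, 25+0) = 25
r[5] = max(3+25, 7+20, 20+7, 25+3, 37+0) = 37
r[6] = max(3+37, 7+25, 20+20, 25+7, 37+3, 27+0) = 40
r[7] = max(3+40, 7+37, 20+25, …, 27+3, 34+0) = 45
r[8] = max(3+45, 7+40, 20+37, …, 34+3, 35+0) = 57
r[9] = max(3+57, 7+45, 20+40, …, 35+3, 28+0) = 62
r[10] = max(3+62, 7+57, 20+45, …, 28+3, 41+0) = 74
Maximum revenue is $74.
Now minimize piece count subject to staying optimal: for each k, pieces[k] = 1 + min over i with p[i]+r[k−i]=r[k] of pieces[k−i].
pieces[7] = 2
pieces[8] = 2
pieces[9] = 2
pieces[10] = 2

2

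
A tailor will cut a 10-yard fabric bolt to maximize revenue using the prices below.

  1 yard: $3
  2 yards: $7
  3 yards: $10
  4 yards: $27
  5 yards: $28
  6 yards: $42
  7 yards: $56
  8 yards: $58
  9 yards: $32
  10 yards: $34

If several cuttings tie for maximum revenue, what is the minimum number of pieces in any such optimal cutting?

Let r[k] be the best obtainable value from length k. For each k, try every first piece i and keep the best of price[i] + r[k−i].
r[1] = 3
r[2] = 7
r[3] = 10  (first piece 1, then r[2]=7)
r[4] = 27
r[5] = 30  (first piece 1, then r[4]=27)
r[6] = 42
r[7] = 56
r[8] = 59  (first piece 1, then r[7]=56)
r[9] = 63  (first piece 2, then r[7]=56)
r[10] = 69  (first piece 4, then r[6]=42)
Maximum revenue is $69.
Now minimize piece count subject to staying optimal: for each k, pieces[k] = 1 + min over i with p[i]+r[k−i]=r[k] of pieces[k−i].
pieces[7] = 1
pieces[8] = 2
pieces[9] = 2
pieces[10] = 2

2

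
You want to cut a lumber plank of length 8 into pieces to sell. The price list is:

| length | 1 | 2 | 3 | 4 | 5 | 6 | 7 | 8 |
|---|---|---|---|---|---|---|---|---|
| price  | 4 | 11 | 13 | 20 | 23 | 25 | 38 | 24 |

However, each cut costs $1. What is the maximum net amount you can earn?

41

Build r[k] bottom-up: r[k] = max over allowed piece i of (p[i] + r[k−i]) − 1 per cut.
r[1] = 4
r[2] = max(4+4-1, 11+0) = 11
r[3] = max(4+11-1, 11+4-1, 13+0) = 14
r[4] = max(4+14-1, 11+11-1, 13+4-1, 20+0) = 21
r[5] = max(4+21-1, 11+14-1, 13+11-1, 20+4-1, 23+0) = 24
r[6] = max(4+24-1, 11+21-1, 13+14-1, 20+11-1, 23+4-1, 25+0) = 31
r[7] = max(4+31-1, 11+24-1, 13+21-1, …, 25+4-1, 38+0) = 38
r[8] = max(4+38-1, 11+31-1, 13+24-1, …, 38+4-1, 24+0) = 41
One optimal plan: pieces 7 + 1 (1 cut) → $42 − $1 = $41.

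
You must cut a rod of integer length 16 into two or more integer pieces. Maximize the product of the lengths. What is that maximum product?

Define P[k] = max over 1≤i<k of i · max(k−i, P[k−i]); the inner max lets the remainder stay uncut if that's better.
P[2] = 1·max(1,0) = 1·1 = 1
P[3] = 1·max(2,1) = 1·2 = 2
P[4] = 2·max(2,1) = 2·2 = 4
P[5] = 2·max(3,2) = 2·3 = 6
P[6] = 3·max(3,2) = 3·3 = 9
P[7] = 2·max(5,6) = 2·6 = 12
P[8] = 2·max(6,9) = 2·9 = 18
P[9] = 3·max(6,9) = 3·9 = 27
P[10] = 2·max(8,18) = 2·18 = 36
P[11] = 2·max(9,27) = 2·27 = 54
P[12] = 3·max(9,27) = 3·27 = 81
P[13] = 2·max(11,54) = 2·54 = 108
P[14] = 2·max(12,81) = 2·81 = 162
P[15] = 3·max(12,81) = 3·81 = 243
P[16] = 2·max(14,162) = 2·162 = 324
One optimal split: 3 + 3 + 3 + 3 + 2 + 2; product 3·3·3·3·2·2 = 324.

324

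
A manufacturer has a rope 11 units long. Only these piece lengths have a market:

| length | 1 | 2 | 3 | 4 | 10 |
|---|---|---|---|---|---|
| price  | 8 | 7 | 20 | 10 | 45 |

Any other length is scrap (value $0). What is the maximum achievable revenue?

88

Let f[k] be the best obtainable value from length k. For each k, try every first piece i and keep the best of price[i] + f[k−i].
f[1] = 8
f[2] = max(8+8, 7+0) = 16
f[3] = max(8+16, 7+8, 20+0) = 24
f[4] = max(8+24, 7+16, 20+8, 10+0) = 32
f[5] = max(8+32, 7+24, 20+16, 10+8) = 40
f[6] = max(8+40, 7+32, 20+24, 10+16) = 48
f[7] = max(8+48, 7+40, 20+32, 10+24) = 56
f[8] = max(8+56, 7+48, 20+40, 10+32) = 64
f[9] = max(8+64, 7+56, 20+48, 10+40) = 72
f[10] = max(8+72, 7+64, 20+56, 10+48, 45+0) = 80
f[11] = max(8+80, 7+72, 20+64, 10+56, 45+8) = 88
One optimal cutting: 1 + 1 + 1 + 1 + 1 + 1 + 1 + 1 + 1 + 1 + 1 → $88.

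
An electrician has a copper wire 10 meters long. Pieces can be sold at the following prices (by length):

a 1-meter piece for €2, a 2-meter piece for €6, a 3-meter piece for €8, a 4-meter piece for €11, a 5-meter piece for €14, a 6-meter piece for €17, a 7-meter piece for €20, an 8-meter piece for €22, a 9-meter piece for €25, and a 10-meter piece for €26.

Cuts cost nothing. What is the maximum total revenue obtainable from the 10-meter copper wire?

30

Build r[k] bottom-up: r[k] = max over allowed piece i of (p[i] + r[k−i]).
r[1] = 2
r[2] = 6
r[3] = 8  (first piece 1, then r[2]=6)
r[4] = 12  (first piece 2, then r[2]=6)
r[5] = 14  (first piece 1, then r[4]=12)
r[6] = 18  (first piece 2, then r[4]=12)
r[7] = 20  (first piece 1, then r[6]=18)
r[8] = 24  (first piece 2, then r[6]=18)
r[9] = 26  (first piece 1, then r[8]=24)
r[10] = 30  (first piece 2, then r[8]=24)
One optimal cutting: 2 + 2 + 2 + 2 + 2 → €6 + €6 + €6 + €6 + €6 = €30.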